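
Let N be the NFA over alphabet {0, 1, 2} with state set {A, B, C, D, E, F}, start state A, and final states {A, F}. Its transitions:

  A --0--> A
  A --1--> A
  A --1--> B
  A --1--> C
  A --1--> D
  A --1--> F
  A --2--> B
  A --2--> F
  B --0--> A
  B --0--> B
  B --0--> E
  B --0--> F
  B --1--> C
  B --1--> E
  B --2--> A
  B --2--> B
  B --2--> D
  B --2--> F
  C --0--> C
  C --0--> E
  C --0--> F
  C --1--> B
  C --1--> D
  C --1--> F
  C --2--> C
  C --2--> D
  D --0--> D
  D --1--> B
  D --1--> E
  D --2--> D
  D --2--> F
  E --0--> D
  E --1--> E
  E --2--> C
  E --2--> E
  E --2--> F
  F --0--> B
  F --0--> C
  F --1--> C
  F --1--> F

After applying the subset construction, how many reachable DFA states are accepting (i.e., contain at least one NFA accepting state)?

9

Start state of the DFA: {A}.
{A} --0--> {A}  [seen]
{A} --1--> {A, B, C, D, F}  [new]
{A} --2--> {B, F}  [new]
{A, B, C, D, F} --0--> {A, B, C, D, E, F}  [new]
{A, B, C, D, F} --1--> {A, B, C, D, E, F}  [seen]
{A, B, C, D, F} --2--> {A, B, C, D, F}  [seen]
{B, F} --0--> {A, B, C, E, F}  [new]
{B, F} --1--> {C, E, F}  [new]
{B, F} --2--> {A, B, D, F}  [new]
{A, B, C, D, E, F} --0--> {A, B, C, D, E, F}  [seen]
{A, B, C, D, E, F} --1--> {A, B, C, D, E, F}  [seen]
{A, B, C, D, E, F} --2--> {A, B, C, D, E, F}  [seen]
{A, B, C, E, F} --0--> {A, B, C, D, E, F}  [seen]
{A, B, C, E, F} --1--> {A, B, C, D, E, F}  [seen]
{A, B, C, E, F} --2--> {A, B, C, D, E, F}  [seen]
{C, E, F} --0--> {B, C, D, E, F}  [new]
{C, E, F} --1--> {B, C, D, E, F}  [seen]
{C, E, F} --2--> {C, D, E, F}  [new]
{A, B, D, F} --0--> {A, B, C, D, E, F}  [seen]
{A, B, D, F} --1--> {A, B, C, D, E, F}  [seen]
{A, B, D, F} --2--> {A, B, D, F}  [seen]
{B, C, D, E, F} --0--> {A, B, C, D, E, F}  [seen]
{B, C, D, E, F} --1--> {B, C, D, E, F}  [seen]
{B, C, D, E, F} --2--> {A, B, C, D, E, F}  [seen]
{C, D, E, F} --0--> {B, C, D, E, F}  [seen]
{C, D, E, F} --1--> {B, C, D, E, F}  [seen]
{C, D, E, F} --2--> {C, D, E, F}  [seen]
Reachable DFA states: {A}, {A, B, C, D, F}, {B, F}, {A, B, C, D, E, F}, {A, B, C, E, F}, {C, E, F}, {A, B, D, F}, {B, C, D, E, F}, {C, D, E, F}.
Accepting DFA states (contain an NFA accepting state): {A}, {A, B, C, D, F}, {B, F}, {A, B, C, D, E, F}, {A, B, C, E, F}, {C, E, F}, {A, B, D, F}, {B, C, D, E, F}, {C, D, E, F}.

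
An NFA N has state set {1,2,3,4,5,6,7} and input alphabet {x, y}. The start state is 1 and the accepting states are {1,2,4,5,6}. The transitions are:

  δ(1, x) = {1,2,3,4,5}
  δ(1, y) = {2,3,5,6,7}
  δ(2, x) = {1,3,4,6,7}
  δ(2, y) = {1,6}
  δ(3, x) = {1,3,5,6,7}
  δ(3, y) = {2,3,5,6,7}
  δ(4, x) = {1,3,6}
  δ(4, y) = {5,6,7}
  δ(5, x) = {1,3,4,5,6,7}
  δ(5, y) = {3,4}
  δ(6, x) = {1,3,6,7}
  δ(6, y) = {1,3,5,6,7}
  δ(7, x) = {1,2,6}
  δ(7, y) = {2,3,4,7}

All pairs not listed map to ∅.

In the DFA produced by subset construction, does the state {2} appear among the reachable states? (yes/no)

no

Start state of the DFA: {1}.
{1} --x--> {1,2,3,4,5}  [new]
{1} --y--> {2,3,5,6,7}  [new]
{1,2,3,4,5} --x--> {1,2,3,4,5,6,7}  [new]
{1,2,3,4,5} --y--> {1,2,3,4,5,6,7}  [seen]
{2,3,5,6,7} --x--> {1,2,3,4,5,6,7}  [seen]
{2,3,5,6,7} --y--> {1,2,3,4,5,6,7}  [seen]
{1,2,3,4,5,6,7} --x--> {1,2,3,4,5,6,7}  [seen]
{1,2,3,4,5,6,7} --y--> {1,2,3,4,5,6,7}  [seen]
Reachable DFA states: {1}, {1,2,3,4,5}, {2,3,5,6,7}, {1,2,3,4,5,6,7}.
{2} is not among them.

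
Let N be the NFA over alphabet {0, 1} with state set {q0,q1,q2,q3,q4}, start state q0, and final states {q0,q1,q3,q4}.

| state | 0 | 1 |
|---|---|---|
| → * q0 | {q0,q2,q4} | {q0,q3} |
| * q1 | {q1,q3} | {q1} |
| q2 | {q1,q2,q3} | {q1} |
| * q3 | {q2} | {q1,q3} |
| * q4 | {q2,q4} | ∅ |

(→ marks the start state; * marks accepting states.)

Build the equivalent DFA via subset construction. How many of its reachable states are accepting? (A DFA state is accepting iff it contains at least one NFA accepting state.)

5

Start state of the DFA: {q0}.
{q0} --0--> {q0,q2,q4}  [new]
{q0} --1--> {q0,q3}  [new]
{q0,q2,q4} --0--> {q0,q1,q2,q3,q4}  [new]
{q0,q2,q4} --1--> {q0,q1,q3}  [new]
{q0,q3} --0--> {q0,q2,q4}  [seen]
{q0,q3} --1--> {q0,q1,q3}  [seen]
{q0,q1,q2,q3,q4} --0--> {q0,q1,q2,q3,q4}  [seen]
{q0,q1,q2,q3,q4} --1--> {q0,q1,q3}  [seen]
{q0,q1,q3} --0--> {q0,q1,q2,q3,q4}  [seen]
{q0,q1,q3} --1--> {q0,q1,q3}  [seen]
Reachable DFA states: {q0}, {q0,q2,q4}, {q0,q3}, {q0,q1,q2,q3,q4}, {q0,q1,q3}.
Accepting DFA states (contain an NFA accepting state): {q0}, {q0,q2,q4}, {q0,q3}, {q0,q1,q2,q3,q4}, {q0,q1,q3}.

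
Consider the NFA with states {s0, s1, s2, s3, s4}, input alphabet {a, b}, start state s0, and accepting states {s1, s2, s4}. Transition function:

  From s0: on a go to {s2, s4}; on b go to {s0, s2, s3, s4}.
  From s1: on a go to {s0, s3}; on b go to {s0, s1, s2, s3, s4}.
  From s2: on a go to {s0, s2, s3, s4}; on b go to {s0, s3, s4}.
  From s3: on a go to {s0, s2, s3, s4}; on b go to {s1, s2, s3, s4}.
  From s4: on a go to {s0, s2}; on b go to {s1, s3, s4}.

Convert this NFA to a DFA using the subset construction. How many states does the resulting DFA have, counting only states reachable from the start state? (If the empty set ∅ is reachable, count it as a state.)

Start state of the DFA: {s0}.
{s0} --a--> {s2, s4}  [new]
{s0} --b--> {s0, s2, s3, s4}  [new]
{s2, s4} --a--> {s0, s2, s3, s4}  [seen]
{s2, s4} --b--> {s0, s1, s3, s4}  [new]
{s0, s2, s3, s4} --a--> {s0, s2, s3, s4}  [seen]
{s0, s2, s3, s4} --b--> {s0, s1, s2, s3, s4}  [new]
{s0, s1, s3, s4} --a--> {s0, s2, s3, s4}  [seen]
{s0, s1, s3, s4} --b--> {s0, s1, s2, s3, s4}  [seen]
{s0, s1, s2, s3, s4} --a--> {s0, s2, s3, s4}  [seen]
{s0, s1, s2, s3, s4} --b--> {s0, s1, s2, s3, s4}  [seen]
Reachable DFA states: {s0}, {s2, s4}, {s0, s2, s3, s4}, {s0, s1, s3, s4}, {s0, s1, s2, s3, s4}.

5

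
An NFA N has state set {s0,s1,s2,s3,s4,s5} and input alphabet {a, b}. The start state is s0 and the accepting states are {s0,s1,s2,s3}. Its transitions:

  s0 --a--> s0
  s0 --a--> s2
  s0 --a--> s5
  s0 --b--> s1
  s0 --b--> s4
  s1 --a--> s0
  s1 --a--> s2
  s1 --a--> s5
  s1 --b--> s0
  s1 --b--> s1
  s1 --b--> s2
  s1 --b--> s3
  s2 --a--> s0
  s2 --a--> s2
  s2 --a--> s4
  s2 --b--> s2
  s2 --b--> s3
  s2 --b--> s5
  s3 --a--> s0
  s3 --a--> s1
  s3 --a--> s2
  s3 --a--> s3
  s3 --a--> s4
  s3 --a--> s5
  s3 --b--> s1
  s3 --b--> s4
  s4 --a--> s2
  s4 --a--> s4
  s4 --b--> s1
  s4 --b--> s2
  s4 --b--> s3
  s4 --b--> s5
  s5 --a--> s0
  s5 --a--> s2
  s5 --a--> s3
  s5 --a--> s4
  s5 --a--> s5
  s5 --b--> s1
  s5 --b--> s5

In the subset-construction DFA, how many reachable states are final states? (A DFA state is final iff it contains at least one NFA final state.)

8

Start state of the DFA: {s0}.
{s0} --a--> {s0,s2,s5}  [new]
{s0} --b--> {s1,s4}  [new]
{s0,s2,s5} --a--> {s0,s2,s3,s4,s5}  [new]
{s0,s2,s5} --b--> {s1,s2,s3,s4,s5}  [new]
{s1,s4} --a--> {s0,s2,s4,s5}  [new]
{s1,s4} --b--> {s0,s1,s2,s3,s5}  [new]
{s0,s2,s3,s4,s5} --a--> {s0,s1,s2,s3,s4,s5}  [new]
{s0,s2,s3,s4,s5} --b--> {s1,s2,s3,s4,s5}  [seen]
{s1,s2,s3,s4,s5} --a--> {s0,s1,s2,s3,s4,s5}  [seen]
{s1,s2,s3,s4,s5} --b--> {s0,s1,s2,s3,s4,s5}  [seen]
{s0,s2,s4,s5} --a--> {s0,s2,s3,s4,s5}  [seen]
{s0,s2,s4,s5} --b--> {s1,s2,s3,s4,s5}  [seen]
{s0,s1,s2,s3,s5} --a--> {s0,s1,s2,s3,s4,s5}  [seen]
{s0,s1,s2,s3,s5} --b--> {s0,s1,s2,s3,s4,s5}  [seen]
{s0,s1,s2,s3,s4,s5} --a--> {s0,s1,s2,s3,s4,s5}  [seen]
{s0,s1,s2,s3,s4,s5} --b--> {s0,s1,s2,s3,s4,s5}  [seen]
Reachable DFA states: {s0}, {s0,s2,s5}, {s1,s4}, {s0,s2,s3,s4,s5}, {s1,s2,s3,s4,s5}, {s0,s2,s4,s5}, {s0,s1,s2,s3,s5}, {s0,s1,s2,s3,s4,s5}.
Accepting DFA states (contain an NFA accepting state): {s0}, {s0,s2,s5}, {s1,s4}, {s0,s2,s3,s4,s5}, {s1,s2,s3,s4,s5}, {s0,s2,s4,s5}, {s0,s1,s2,s3,s5}, {s0,s1,s2,s3,s4,s5}.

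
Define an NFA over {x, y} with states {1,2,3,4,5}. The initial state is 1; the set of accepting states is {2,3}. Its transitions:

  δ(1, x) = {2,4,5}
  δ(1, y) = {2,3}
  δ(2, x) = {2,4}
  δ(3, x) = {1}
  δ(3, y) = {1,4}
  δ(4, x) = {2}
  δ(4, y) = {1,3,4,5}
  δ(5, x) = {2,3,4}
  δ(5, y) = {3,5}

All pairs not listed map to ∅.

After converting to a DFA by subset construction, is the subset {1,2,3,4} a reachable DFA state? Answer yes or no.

Start state of the DFA: {1}.
{1} --x--> {2,4,5}  [new]
{1} --y--> {2,3}  [new]
{2,4,5} --x--> {2,3,4}  [new]
{2,4,5} --y--> {1,3,4,5}  [new]
{2,3} --x--> {1,2,4}  [new]
{2,3} --y--> {1,4}  [new]
{2,3,4} --x--> {1,2,4}  [seen]
{2,3,4} --y--> {1,3,4,5}  [seen]
{1,3,4,5} --x--> {1,2,3,4,5}  [new]
{1,3,4,5} --y--> {1,2,3,4,5}  [seen]
{1,2,4} --x--> {2,4,5}  [seen]
{1,2,4} --y--> {1,2,3,4,5}  [seen]
{1,4} --x--> {2,4,5}  [seen]
{1,4} --y--> {1,2,3,4,5}  [seen]
{1,2,3,4,5} --x--> {1,2,3,4,5}  [seen]
{1,2,3,4,5} --y--> {1,2,3,4,5}  [seen]
Reachable DFA states: {1}, {2,4,5}, {2,3}, {2,3,4}, {1,3,4,5}, {1,2,4}, {1,4}, {1,2,3,4,5}.
{1,2,3,4} is not among them.

no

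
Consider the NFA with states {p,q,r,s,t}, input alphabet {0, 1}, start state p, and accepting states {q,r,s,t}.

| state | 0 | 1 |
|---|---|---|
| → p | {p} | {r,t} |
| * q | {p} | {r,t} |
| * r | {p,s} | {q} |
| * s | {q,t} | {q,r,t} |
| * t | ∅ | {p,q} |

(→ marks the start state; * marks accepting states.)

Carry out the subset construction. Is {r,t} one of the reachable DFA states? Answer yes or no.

Start state of the DFA: {p}.
{p} --0--> {p}  [seen]
{p} --1--> {r,t}  [new]
{r,t} --0--> {p,s}  [new]
{r,t} --1--> {p,q}  [new]
{p,s} --0--> {p,q,t}  [new]
{p,s} --1--> {q,r,t}  [new]
{p,q} --0--> {p}  [seen]
{p,q} --1--> {r,t}  [seen]
{p,q,t} --0--> {p}  [seen]
{p,q,t} --1--> {p,q,r,t}  [new]
{q,r,t} --0--> {p,s}  [seen]
{q,r,t} --1--> {p,q,r,t}  [seen]
{p,q,r,t} --0--> {p,s}  [seen]
{p,q,r,t} --1--> {p,q,r,t}  [seen]
Reachable DFA states: {p}, {r,t}, {p,s}, {p,q}, {p,q,t}, {q,r,t}, {p,q,r,t}.
{r,t} is among them.

yes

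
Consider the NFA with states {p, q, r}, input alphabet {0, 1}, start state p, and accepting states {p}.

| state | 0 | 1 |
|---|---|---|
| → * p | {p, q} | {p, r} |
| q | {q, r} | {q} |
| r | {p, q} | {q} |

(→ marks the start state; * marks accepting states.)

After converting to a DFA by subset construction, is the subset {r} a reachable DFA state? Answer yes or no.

no

Start state of the DFA: {p}.
{p} --0--> {p, q}  [new]
{p} --1--> {p, r}  [new]
{p, q} --0--> {p, q, r}  [new]
{p, q} --1--> {p, q, r}  [seen]
{p, r} --0--> {p, q}  [seen]
{p, r} --1--> {p, q, r}  [seen]
{p, q, r} --0--> {p, q, r}  [seen]
{p, q, r} --1--> {p, q, r}  [seen]
Reachable DFA states: {p}, {p, q}, {p, r}, {p, q, r}.
{r} is not among them.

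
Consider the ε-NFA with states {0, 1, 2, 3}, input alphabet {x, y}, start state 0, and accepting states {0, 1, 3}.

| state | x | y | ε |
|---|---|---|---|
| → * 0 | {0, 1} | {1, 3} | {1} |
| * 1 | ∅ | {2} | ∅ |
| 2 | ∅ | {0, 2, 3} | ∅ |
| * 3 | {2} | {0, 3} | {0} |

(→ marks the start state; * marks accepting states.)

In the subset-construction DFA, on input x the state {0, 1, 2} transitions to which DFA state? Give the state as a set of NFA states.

{0, 1}

δ(0,x) = {0, 1}; δ(1,x) = ∅; δ(2,x) = ∅.
Union: {0, 1}.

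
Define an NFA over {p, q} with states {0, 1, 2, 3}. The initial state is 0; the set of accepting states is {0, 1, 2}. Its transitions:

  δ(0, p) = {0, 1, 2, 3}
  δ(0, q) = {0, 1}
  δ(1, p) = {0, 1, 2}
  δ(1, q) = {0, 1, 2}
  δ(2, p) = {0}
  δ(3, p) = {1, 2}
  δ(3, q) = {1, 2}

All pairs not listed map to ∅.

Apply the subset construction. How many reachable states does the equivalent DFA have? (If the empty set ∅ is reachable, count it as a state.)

Start state of the DFA: {0}.
{0} --p--> {0, 1, 2, 3}  [new]
{0} --q--> {0, 1}  [new]
{0, 1, 2, 3} --p--> {0, 1, 2, 3}  [seen]
{0, 1, 2, 3} --q--> {0, 1, 2}  [new]
{0, 1} --p--> {0, 1, 2, 3}  [seen]
{0, 1} --q--> {0, 1, 2}  [seen]
{0, 1, 2} --p--> {0, 1, 2, 3}  [seen]
{0, 1, 2} --q--> {0, 1, 2}  [seen]
Reachable DFA states: {0}, {0, 1, 2, 3}, {0, 1}, {0, 1, 2}.

4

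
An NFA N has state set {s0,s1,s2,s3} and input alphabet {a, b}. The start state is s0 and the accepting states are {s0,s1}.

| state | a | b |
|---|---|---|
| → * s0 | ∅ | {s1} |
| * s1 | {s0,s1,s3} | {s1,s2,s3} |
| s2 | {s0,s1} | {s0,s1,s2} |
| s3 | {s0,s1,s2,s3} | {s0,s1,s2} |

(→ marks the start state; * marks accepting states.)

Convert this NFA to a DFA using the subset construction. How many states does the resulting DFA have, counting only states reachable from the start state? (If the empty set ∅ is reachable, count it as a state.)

Start state of the DFA: {s0}.
{s0} --a--> ∅  [new]
{s0} --b--> {s1}  [new]
∅ --a--> ∅  [seen]
∅ --b--> ∅  [seen]
{s1} --a--> {s0,s1,s3}  [new]
{s1} --b--> {s1,s2,s3}  [new]
{s0,s1,s3} --a--> {s0,s1,s2,s3}  [new]
{s0,s1,s3} --b--> {s0,s1,s2,s3}  [seen]
{s1,s2,s3} --a--> {s0,s1,s2,s3}  [seen]
{s1,s2,s3} --b--> {s0,s1,s2,s3}  [seen]
{s0,s1,s2,s3} --a--> {s0,s1,s2,s3}  [seen]
{s0,s1,s2,s3} --b--> {s0,s1,s2,s3}  [seen]
Reachable DFA states: {s0}, ∅, {s1}, {s0,s1,s3}, {s1,s2,s3}, {s0,s1,s2,s3}.

6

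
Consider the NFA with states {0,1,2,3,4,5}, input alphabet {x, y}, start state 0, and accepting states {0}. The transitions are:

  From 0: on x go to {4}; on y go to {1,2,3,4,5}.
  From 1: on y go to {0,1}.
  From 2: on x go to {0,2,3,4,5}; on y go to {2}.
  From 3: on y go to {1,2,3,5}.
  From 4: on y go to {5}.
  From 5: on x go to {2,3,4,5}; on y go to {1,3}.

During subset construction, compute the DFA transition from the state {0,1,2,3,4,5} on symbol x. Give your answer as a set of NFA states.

{0,2,3,4,5}

δ(0,x) = {4}; δ(1,x) = ∅; δ(2,x) = {0,2,3,4,5}; δ(3,x) = ∅; δ(4,x) = ∅; δ(5,x) = {2,3,4,5}.
Union: {0,2,3,4,5}.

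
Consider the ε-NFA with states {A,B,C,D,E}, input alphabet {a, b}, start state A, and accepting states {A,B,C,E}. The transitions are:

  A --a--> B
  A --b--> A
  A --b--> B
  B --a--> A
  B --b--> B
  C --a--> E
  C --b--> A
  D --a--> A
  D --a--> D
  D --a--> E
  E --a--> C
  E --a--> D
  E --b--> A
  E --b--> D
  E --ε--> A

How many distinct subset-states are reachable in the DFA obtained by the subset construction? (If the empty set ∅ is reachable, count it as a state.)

3

Start state of the DFA: {A} (ε-closure of the NFA start).
{A} --a--> {B}  [new]
{A} --b--> {A,B}  [new]
{B} --a--> {A}  [seen]
{B} --b--> {B}  [seen]
{A,B} --a--> {A,B}  [seen]
{A,B} --b--> {A,B}  [seen]
Reachable DFA states: {A}, {B}, {A,B}.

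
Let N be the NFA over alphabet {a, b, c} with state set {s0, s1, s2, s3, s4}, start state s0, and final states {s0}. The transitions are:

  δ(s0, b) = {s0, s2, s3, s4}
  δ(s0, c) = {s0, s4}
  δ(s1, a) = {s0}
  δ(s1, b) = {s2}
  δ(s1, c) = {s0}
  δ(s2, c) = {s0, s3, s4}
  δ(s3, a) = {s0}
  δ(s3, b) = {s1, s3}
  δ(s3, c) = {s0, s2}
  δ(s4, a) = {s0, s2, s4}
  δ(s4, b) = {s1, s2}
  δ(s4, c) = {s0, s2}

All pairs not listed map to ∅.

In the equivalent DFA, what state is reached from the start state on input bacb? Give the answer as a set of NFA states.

{s0, s1, s2, s3, s4}

Start: {s0}.
δ(s0,b) = {s0, s2, s3, s4}.
Union: {s0, s2, s3, s4}.
After b: {s0, s2, s3, s4}.
δ(s0,a) = ∅; δ(s2,a) = ∅; δ(s3,a) = {s0}; δ(s4,a) = {s0, s2, s4}.
Union: {s0, s2, s4}.
After a: {s0, s2, s4}.
δ(s0,c) = {s0, s4}; δ(s2,c) = {s0, s3, s4}; δ(s4,c) = {s0, s2}.
Union: {s0, s2, s3, s4}.
After c: {s0, s2, s3, s4}.
δ(s0,b) = {s0, s2, s3, s4}; δ(s2,b) = ∅; δ(s3,b) = {s1, s3}; δ(s4,b) = {s1, s2}.
Union: {s0, s1, s2, s3, s4}.
After b: {s0, s1, s2, s3, s4}.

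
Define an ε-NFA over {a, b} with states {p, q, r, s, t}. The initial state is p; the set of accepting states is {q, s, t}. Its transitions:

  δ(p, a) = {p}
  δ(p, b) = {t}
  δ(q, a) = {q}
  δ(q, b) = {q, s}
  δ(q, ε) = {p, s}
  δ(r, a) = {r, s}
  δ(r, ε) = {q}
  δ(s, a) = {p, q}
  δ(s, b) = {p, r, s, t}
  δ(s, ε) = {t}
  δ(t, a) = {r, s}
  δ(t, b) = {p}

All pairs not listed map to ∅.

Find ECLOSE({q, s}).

{p, q, s, t}

Begin with {q, s}.
q →ε {p, s}; add p.
s →ε {t}; add t.
ε-closure = {p, q, s, t}.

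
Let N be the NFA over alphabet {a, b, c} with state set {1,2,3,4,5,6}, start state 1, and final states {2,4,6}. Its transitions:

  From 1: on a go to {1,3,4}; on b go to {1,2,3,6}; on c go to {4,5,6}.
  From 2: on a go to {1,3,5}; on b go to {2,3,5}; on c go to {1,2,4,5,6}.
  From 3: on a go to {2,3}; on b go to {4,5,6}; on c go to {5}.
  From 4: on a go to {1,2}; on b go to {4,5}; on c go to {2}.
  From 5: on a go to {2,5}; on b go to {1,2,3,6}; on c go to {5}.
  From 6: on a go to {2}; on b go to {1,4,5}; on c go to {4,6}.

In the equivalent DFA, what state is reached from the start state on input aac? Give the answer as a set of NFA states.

Start: {1}.
δ(1,a) = {1,3,4}.
Union: {1,3,4}.
After a: {1,3,4}.
δ(1,a) = {1,3,4}; δ(3,a) = {2,3}; δ(4,a) = {1,2}.
Union: {1,2,3,4}.
After a: {1,2,3,4}.
δ(1,c) = {4,5,6}; δ(2,c) = {1,2,4,5,6}; δ(3,c) = {5}; δ(4,c) = {2}.
Union: {1,2,4,5,6}.
After c: {1,2,4,5,6}.

{1,2,4,5,6}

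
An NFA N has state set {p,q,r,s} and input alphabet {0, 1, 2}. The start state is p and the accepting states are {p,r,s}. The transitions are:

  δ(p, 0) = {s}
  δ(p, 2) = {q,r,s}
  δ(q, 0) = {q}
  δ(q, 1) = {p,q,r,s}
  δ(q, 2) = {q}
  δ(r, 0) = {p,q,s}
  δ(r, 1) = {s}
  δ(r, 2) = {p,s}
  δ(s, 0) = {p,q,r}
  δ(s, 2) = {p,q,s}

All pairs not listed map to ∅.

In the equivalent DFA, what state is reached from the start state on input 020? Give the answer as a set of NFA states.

Start: {p}.
δ(p,0) = {s}.
Union: {s}.
After 0: {s}.
δ(s,2) = {p,q,s}.
Union: {p,q,s}.
After 2: {p,q,s}.
δ(p,0) = {s}; δ(q,0) = {q}; δ(s,0) = {p,q,r}.
Union: {p,q,r,s}.
After 0: {p,q,r,s}.

{p,q,r,s}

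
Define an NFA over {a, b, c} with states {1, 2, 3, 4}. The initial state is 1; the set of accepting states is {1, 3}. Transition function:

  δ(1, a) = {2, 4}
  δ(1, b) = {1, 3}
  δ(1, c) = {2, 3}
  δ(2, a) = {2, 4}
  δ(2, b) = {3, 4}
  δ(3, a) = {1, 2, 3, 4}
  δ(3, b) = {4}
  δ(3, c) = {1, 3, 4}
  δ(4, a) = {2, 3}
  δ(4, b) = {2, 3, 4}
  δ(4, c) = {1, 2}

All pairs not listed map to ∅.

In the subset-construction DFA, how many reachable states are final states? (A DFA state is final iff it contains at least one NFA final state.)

Start state of the DFA: {1}.
{1} --a--> {2, 4}  [new]
{1} --b--> {1, 3}  [new]
{1} --c--> {2, 3}  [new]
{2, 4} --a--> {2, 3, 4}  [new]
{2, 4} --b--> {2, 3, 4}  [seen]
{2, 4} --c--> {1, 2}  [new]
{1, 3} --a--> {1, 2, 3, 4}  [new]
{1, 3} --b--> {1, 3, 4}  [new]
{1, 3} --c--> {1, 2, 3, 4}  [seen]
{2, 3} --a--> {1, 2, 3, 4}  [seen]
{2, 3} --b--> {3, 4}  [new]
{2, 3} --c--> {1, 3, 4}  [seen]
{2, 3, 4} --a--> {1, 2, 3, 4}  [seen]
{2, 3, 4} --b--> {2, 3, 4}  [seen]
{2, 3, 4} --c--> {1, 2, 3, 4}  [seen]
{1, 2} --a--> {2, 4}  [seen]
{1, 2} --b--> {1, 3, 4}  [seen]
{1, 2} --c--> {2, 3}  [seen]
{1, 2, 3, 4} --a--> {1, 2, 3, 4}  [seen]
{1, 2, 3, 4} --b--> {1, 2, 3, 4}  [seen]
{1, 2, 3, 4} --c--> {1, 2, 3, 4}  [seen]
{1, 3, 4} --a--> {1, 2, 3, 4}  [seen]
{1, 3, 4} --b--> {1, 2, 3, 4}  [seen]
{1, 3, 4} --c--> {1, 2, 3, 4}  [seen]
{3, 4} --a--> {1, 2, 3, 4}  [seen]
{3, 4} --b--> {2, 3, 4}  [seen]
{3, 4} --c--> {1, 2, 3, 4}  [seen]
Reachable DFA states: {1}, {2, 4}, {1, 3}, {2, 3}, {2, 3, 4}, {1, 2}, {1, 2, 3, 4}, {1, 3, 4}, {3, 4}.
Accepting DFA states (contain an NFA accepting state): {1}, {1, 3}, {2, 3}, {2, 3, 4}, {1, 2}, {1, 2, 3, 4}, {1, 3, 4}, {3, 4}.

8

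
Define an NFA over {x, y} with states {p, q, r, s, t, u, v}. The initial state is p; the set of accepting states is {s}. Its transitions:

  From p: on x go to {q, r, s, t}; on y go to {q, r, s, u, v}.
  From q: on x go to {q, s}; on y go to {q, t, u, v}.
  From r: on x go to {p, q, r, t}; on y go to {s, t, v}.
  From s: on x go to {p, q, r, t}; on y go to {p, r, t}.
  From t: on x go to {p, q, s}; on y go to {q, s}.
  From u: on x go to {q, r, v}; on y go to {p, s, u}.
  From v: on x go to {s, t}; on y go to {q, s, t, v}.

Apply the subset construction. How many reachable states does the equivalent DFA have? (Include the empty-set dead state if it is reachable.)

6

Start state of the DFA: {p}.
{p} --x--> {q, r, s, t}  [new]
{p} --y--> {q, r, s, u, v}  [new]
{q, r, s, t} --x--> {p, q, r, s, t}  [new]
{q, r, s, t} --y--> {p, q, r, s, t, u, v}  [new]
{q, r, s, u, v} --x--> {p, q, r, s, t, v}  [new]
{q, r, s, u, v} --y--> {p, q, r, s, t, u, v}  [seen]
{p, q, r, s, t} --x--> {p, q, r, s, t}  [seen]
{p, q, r, s, t} --y--> {p, q, r, s, t, u, v}  [seen]
{p, q, r, s, t, u, v} --x--> {p, q, r, s, t, v}  [seen]
{p, q, r, s, t, u, v} --y--> {p, q, r, s, t, u, v}  [seen]
{p, q, r, s, t, v} --x--> {p, q, r, s, t}  [seen]
{p, q, r, s, t, v} --y--> {p, q, r, s, t, u, v}  [seen]
Reachable DFA states: {p}, {q, r, s, t}, {q, r, s, u, v}, {p, q, r, s, t}, {p, q, r, s, t, u, v}, {p, q, r, s, t, v}.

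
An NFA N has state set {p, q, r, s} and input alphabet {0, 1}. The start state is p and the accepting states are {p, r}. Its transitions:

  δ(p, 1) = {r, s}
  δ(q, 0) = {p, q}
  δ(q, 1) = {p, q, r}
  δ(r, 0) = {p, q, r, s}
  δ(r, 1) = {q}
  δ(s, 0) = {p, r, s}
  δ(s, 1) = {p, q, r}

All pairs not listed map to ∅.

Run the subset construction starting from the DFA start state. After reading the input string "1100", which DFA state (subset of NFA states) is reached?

{p, q, r, s}

Start: {p}.
δ(p,1) = {r, s}.
Union: {r, s}.
After 1: {r, s}.
δ(r,1) = {q}; δ(s,1) = {p, q, r}.
Union: {p, q, r}.
After 1: {p, q, r}.
δ(p,0) = ∅; δ(q,0) = {p, q}; δ(r,0) = {p, q, r, s}.
Union: {p, q, r, s}.
After 0: {p, q, r, s}.
δ(p,0) = ∅; δ(q,0) = {p, q}; δ(r,0) = {p, q, r, s}; δ(s,0) = {p, r, s}.
Union: {p, q, r, s}.
After 0: {p, q, r, s}.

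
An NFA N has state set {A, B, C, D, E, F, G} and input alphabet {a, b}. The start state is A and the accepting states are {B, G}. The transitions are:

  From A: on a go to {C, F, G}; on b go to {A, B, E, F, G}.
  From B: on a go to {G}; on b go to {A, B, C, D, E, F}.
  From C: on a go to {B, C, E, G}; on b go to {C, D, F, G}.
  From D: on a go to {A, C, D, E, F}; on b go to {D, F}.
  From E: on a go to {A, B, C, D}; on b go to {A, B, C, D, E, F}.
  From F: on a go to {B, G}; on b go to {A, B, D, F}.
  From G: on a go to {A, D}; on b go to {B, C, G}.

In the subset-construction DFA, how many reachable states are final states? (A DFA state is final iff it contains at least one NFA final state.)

Start state of the DFA: {A}.
{A} --a--> {C, F, G}  [new]
{A} --b--> {A, B, E, F, G}  [new]
{C, F, G} --a--> {A, B, C, D, E, G}  [new]
{C, F, G} --b--> {A, B, C, D, F, G}  [new]
{A, B, E, F, G} --a--> {A, B, C, D, F, G}  [seen]
{A, B, E, F, G} --b--> {A, B, C, D, E, F, G}  [new]
{A, B, C, D, E, G} --a--> {A, B, C, D, E, F, G}  [seen]
{A, B, C, D, E, G} --b--> {A, B, C, D, E, F, G}  [seen]
{A, B, C, D, F, G} --a--> {A, B, C, D, E, F, G}  [seen]
{A, B, C, D, F, G} --b--> {A, B, C, D, E, F, G}  [seen]
{A, B, C, D, E, F, G} --a--> {A, B, C, D, E, F, G}  [seen]
{A, B, C, D, E, F, G} --b--> {A, B, C, D, E, F, G}  [seen]
Reachable DFA states: {A}, {C, F, G}, {A, B, E, F, G}, {A, B, C, D, E, G}, {A, B, C, D, F, G}, {A, B, C, D, E, F, G}.
Accepting DFA states (contain an NFA accepting state): {C, F, G}, {A, B, E, F, G}, {A, B, C, D, E, G}, {A, B, C, D, F, G}, {A, B, C, D, E, F, G}.

5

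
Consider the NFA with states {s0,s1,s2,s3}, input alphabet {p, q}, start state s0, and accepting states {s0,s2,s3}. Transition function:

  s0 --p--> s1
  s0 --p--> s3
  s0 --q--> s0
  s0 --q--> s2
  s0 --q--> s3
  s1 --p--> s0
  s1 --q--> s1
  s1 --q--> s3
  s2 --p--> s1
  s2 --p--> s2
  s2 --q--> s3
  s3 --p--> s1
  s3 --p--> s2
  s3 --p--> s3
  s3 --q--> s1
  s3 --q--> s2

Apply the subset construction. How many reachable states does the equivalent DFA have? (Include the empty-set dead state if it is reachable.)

Start state of the DFA: {s0}.
{s0} --p--> {s1,s3}  [new]
{s0} --q--> {s0,s2,s3}  [new]
{s1,s3} --p--> {s0,s1,s2,s3}  [new]
{s1,s3} --q--> {s1,s2,s3}  [new]
{s0,s2,s3} --p--> {s1,s2,s3}  [seen]
{s0,s2,s3} --q--> {s0,s1,s2,s3}  [seen]
{s0,s1,s2,s3} --p--> {s0,s1,s2,s3}  [seen]
{s0,s1,s2,s3} --q--> {s0,s1,s2,s3}  [seen]
{s1,s2,s3} --p--> {s0,s1,s2,s3}  [seen]
{s1,s2,s3} --q--> {s1,s2,s3}  [seen]
Reachable DFA states: {s0}, {s1,s3}, {s0,s2,s3}, {s0,s1,s2,s3}, {s1,s2,s3}.

5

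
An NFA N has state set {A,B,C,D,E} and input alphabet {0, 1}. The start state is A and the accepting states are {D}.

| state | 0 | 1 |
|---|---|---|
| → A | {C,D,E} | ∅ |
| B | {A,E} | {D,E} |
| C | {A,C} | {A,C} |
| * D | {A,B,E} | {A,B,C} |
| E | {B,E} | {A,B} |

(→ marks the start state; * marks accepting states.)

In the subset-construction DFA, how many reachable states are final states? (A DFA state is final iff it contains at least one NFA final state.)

3

Start state of the DFA: {A}.
{A} --0--> {C,D,E}  [new]
{A} --1--> ∅  [new]
{C,D,E} --0--> {A,B,C,E}  [new]
{C,D,E} --1--> {A,B,C}  [new]
∅ --0--> ∅  [seen]
∅ --1--> ∅  [seen]
{A,B,C,E} --0--> {A,B,C,D,E}  [new]
{A,B,C,E} --1--> {A,B,C,D,E}  [seen]
{A,B,C} --0--> {A,C,D,E}  [new]
{A,B,C} --1--> {A,C,D,E}  [seen]
{A,B,C,D,E} --0--> {A,B,C,D,E}  [seen]
{A,B,C,D,E} --1--> {A,B,C,D,E}  [seen]
{A,C,D,E} --0--> {A,B,C,D,E}  [seen]
{A,C,D,E} --1--> {A,B,C}  [seen]
Reachable DFA states: {A}, {C,D,E}, ∅, {A,B,C,E}, {A,B,C}, {A,B,C,D,E}, {A,C,D,E}.
Accepting DFA states (contain an NFA accepting state): {C,D,E}, {A,B,C,D,E}, {A,C,D,E}.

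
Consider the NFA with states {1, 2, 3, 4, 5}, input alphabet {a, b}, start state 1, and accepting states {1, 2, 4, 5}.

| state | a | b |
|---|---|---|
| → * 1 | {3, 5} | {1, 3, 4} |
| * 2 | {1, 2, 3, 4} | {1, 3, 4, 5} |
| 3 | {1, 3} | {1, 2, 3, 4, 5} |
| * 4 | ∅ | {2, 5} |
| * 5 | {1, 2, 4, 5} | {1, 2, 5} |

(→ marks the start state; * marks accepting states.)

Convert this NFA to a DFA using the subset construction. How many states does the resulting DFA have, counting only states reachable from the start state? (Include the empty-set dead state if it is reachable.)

5

Start state of the DFA: {1}.
{1} --a--> {3, 5}  [new]
{1} --b--> {1, 3, 4}  [new]
{3, 5} --a--> {1, 2, 3, 4, 5}  [new]
{3, 5} --b--> {1, 2, 3, 4, 5}  [seen]
{1, 3, 4} --a--> {1, 3, 5}  [new]
{1, 3, 4} --b--> {1, 2, 3, 4, 5}  [seen]
{1, 2, 3, 4, 5} --a--> {1, 2, 3, 4, 5}  [seen]
{1, 2, 3, 4, 5} --b--> {1, 2, 3, 4, 5}  [seen]
{1, 3, 5} --a--> {1, 2, 3, 4, 5}  [seen]
{1, 3, 5} --b--> {1, 2, 3, 4, 5}  [seen]
Reachable DFA states: {1}, {3, 5}, {1, 3, 4}, {1, 2, 3, 4, 5}, {1, 3, 5}.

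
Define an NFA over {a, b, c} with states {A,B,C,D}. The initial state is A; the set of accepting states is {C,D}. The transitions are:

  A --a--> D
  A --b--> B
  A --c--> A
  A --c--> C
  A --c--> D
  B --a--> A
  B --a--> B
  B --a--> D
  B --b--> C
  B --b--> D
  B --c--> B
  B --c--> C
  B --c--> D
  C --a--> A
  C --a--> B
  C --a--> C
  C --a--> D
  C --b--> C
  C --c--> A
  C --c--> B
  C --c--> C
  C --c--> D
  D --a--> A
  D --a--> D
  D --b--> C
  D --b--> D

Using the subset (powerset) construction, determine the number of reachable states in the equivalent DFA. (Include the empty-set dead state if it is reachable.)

Start state of the DFA: {A}.
{A} --a--> {D}  [new]
{A} --b--> {B}  [new]
{A} --c--> {A,C,D}  [new]
{D} --a--> {A,D}  [new]
{D} --b--> {C,D}  [new]
{D} --c--> ∅  [new]
{B} --a--> {A,B,D}  [new]
{B} --b--> {C,D}  [seen]
{B} --c--> {B,C,D}  [new]
{A,C,D} --a--> {A,B,C,D}  [new]
{A,C,D} --b--> {B,C,D}  [seen]
{A,C,D} --c--> {A,B,C,D}  [seen]
{A,D} --a--> {A,D}  [seen]
{A,D} --b--> {B,C,D}  [seen]
{A,D} --c--> {A,C,D}  [seen]
{C,D} --a--> {A,B,C,D}  [seen]
{C,D} --b--> {C,D}  [seen]
{C,D} --c--> {A,B,C,D}  [seen]
∅ --a--> ∅  [seen]
∅ --b--> ∅  [seen]
∅ --c--> ∅  [seen]
{A,B,D} --a--> {A,B,D}  [seen]
{A,B,D} --b--> {B,C,D}  [seen]
{A,B,D} --c--> {A,B,C,D}  [seen]
{B,C,D} --a--> {A,B,C,D}  [seen]
{B,C,D} --b--> {C,D}  [seen]
{B,C,D} --c--> {A,B,C,D}  [seen]
{A,B,C,D} --a--> {A,B,C,D}  [seen]
{A,B,C,D} --b--> {B,C,D}  [seen]
{A,B,C,D} --c--> {A,B,C,D}  [seen]
Reachable DFA states: {A}, {D}, {B}, {A,C,D}, {A,D}, {C,D}, ∅, {A,B,D}, {B,C,D}, {A,B,C,D}.

10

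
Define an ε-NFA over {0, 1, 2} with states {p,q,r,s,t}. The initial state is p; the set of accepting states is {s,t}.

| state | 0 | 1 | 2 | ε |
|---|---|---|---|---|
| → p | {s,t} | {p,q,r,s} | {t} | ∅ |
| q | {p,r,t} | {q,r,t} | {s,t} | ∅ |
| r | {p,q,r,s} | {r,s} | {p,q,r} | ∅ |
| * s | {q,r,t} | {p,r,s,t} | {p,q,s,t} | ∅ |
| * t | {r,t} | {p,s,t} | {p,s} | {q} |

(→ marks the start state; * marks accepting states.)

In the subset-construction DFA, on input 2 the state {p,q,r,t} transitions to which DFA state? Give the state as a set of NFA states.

{p,q,r,s,t}

δ(p,2) = {t}; δ(q,2) = {s,t}; δ(r,2) = {p,q,r}; δ(t,2) = {p,s}.
Union: {p,q,r,s,t}.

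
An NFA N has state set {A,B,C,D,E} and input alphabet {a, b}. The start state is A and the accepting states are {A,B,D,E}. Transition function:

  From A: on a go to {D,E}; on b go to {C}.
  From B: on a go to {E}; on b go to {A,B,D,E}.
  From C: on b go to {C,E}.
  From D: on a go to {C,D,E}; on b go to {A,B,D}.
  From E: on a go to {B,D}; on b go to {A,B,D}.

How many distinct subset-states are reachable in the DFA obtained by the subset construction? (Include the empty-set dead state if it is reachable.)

Start state of the DFA: {A}.
{A} --a--> {D,E}  [new]
{A} --b--> {C}  [new]
{D,E} --a--> {B,C,D,E}  [new]
{D,E} --b--> {A,B,D}  [new]
{C} --a--> ∅  [new]
{C} --b--> {C,E}  [new]
{B,C,D,E} --a--> {B,C,D,E}  [seen]
{B,C,D,E} --b--> {A,B,C,D,E}  [new]
{A,B,D} --a--> {C,D,E}  [new]
{A,B,D} --b--> {A,B,C,D,E}  [seen]
∅ --a--> ∅  [seen]
∅ --b--> ∅  [seen]
{C,E} --a--> {B,D}  [new]
{C,E} --b--> {A,B,C,D,E}  [seen]
{A,B,C,D,E} --a--> {B,C,D,E}  [seen]
{A,B,C,D,E} --b--> {A,B,C,D,E}  [seen]
{C,D,E} --a--> {B,C,D,E}  [seen]
{C,D,E} --b--> {A,B,C,D,E}  [seen]
{B,D} --a--> {C,D,E}  [seen]
{B,D} --b--> {A,B,D,E}  [new]
{A,B,D,E} --a--> {B,C,D,E}  [seen]
{A,B,D,E} --b--> {A,B,C,D,E}  [seen]
Reachable DFA states: {A}, {D,E}, {C}, {B,C,D,E}, {A,B,D}, ∅, {C,E}, {A,B,C,D,E}, {C,D,E}, {B,D}, {A,B,D,E}.

11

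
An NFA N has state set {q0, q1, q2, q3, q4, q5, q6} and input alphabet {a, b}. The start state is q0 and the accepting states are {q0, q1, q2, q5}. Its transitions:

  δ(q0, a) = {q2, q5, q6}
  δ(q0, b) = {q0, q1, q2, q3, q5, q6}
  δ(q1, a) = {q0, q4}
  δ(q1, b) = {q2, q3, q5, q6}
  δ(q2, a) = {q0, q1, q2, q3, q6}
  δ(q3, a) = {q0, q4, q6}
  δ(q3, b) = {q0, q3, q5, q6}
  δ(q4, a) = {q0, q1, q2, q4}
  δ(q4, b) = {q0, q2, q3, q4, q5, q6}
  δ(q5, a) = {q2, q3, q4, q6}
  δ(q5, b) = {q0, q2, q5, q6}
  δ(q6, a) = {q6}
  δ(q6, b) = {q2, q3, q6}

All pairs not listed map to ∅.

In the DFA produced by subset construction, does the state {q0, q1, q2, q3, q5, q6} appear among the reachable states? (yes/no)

yes

Start state of the DFA: {q0}.
{q0} --a--> {q2, q5, q6}  [new]
{q0} --b--> {q0, q1, q2, q3, q5, q6}  [new]
{q2, q5, q6} --a--> {q0, q1, q2, q3, q4, q6}  [new]
{q2, q5, q6} --b--> {q0, q2, q3, q5, q6}  [new]
{q0, q1, q2, q3, q5, q6} --a--> {q0, q1, q2, q3, q4, q5, q6}  [new]
{q0, q1, q2, q3, q5, q6} --b--> {q0, q1, q2, q3, q5, q6}  [seen]
{q0, q1, q2, q3, q4, q6} --a--> {q0, q1, q2, q3, q4, q5, q6}  [seen]
{q0, q1, q2, q3, q4, q6} --b--> {q0, q1, q2, q3, q4, q5, q6}  [seen]
{q0, q2, q3, q5, q6} --a--> {q0, q1, q2, q3, q4, q5, q6}  [seen]
{q0, q2, q3, q5, q6} --b--> {q0, q1, q2, q3, q5, q6}  [seen]
{q0, q1, q2, q3, q4, q5, q6} --a--> {q0, q1, q2, q3, q4, q5, q6}  [seen]
{q0, q1, q2, q3, q4, q5, q6} --b--> {q0, q1, q2, q3, q4, q5, q6}  [seen]
Reachable DFA states: {q0}, {q2, q5, q6}, {q0, q1, q2, q3, q5, q6}, {q0, q1, q2, q3, q4, q6}, {q0, q2, q3, q5, q6}, {q0, q1, q2, q3, q4, q5, q6}.
{q0, q1, q2, q3, q5, q6} is among them.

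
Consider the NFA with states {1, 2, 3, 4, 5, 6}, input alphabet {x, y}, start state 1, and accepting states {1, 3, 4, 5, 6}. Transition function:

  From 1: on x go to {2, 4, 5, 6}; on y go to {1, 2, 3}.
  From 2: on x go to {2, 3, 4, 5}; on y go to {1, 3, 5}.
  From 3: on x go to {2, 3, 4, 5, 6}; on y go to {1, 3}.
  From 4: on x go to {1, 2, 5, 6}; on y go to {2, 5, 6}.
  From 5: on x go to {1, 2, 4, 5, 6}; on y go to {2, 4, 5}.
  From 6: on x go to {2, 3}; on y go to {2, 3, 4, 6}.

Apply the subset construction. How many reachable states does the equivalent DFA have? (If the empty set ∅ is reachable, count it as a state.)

Start state of the DFA: {1}.
{1} --x--> {2, 4, 5, 6}  [new]
{1} --y--> {1, 2, 3}  [new]
{2, 4, 5, 6} --x--> {1, 2, 3, 4, 5, 6}  [new]
{2, 4, 5, 6} --y--> {1, 2, 3, 4, 5, 6}  [seen]
{1, 2, 3} --x--> {2, 3, 4, 5, 6}  [new]
{1, 2, 3} --y--> {1, 2, 3, 5}  [new]
{1, 2, 3, 4, 5, 6} --x--> {1, 2, 3, 4, 5, 6}  [seen]
{1, 2, 3, 4, 5, 6} --y--> {1, 2, 3, 4, 5, 6}  [seen]
{2, 3, 4, 5, 6} --x--> {1, 2, 3, 4, 5, 6}  [seen]
{2, 3, 4, 5, 6} --y--> {1, 2, 3, 4, 5, 6}  [seen]
{1, 2, 3, 5} --x--> {1, 2, 3, 4, 5, 6}  [seen]
{1, 2, 3, 5} --y--> {1, 2, 3, 4, 5}  [new]
{1, 2, 3, 4, 5} --x--> {1, 2, 3, 4, 5, 6}  [seen]
{1, 2, 3, 4, 5} --y--> {1, 2, 3, 4, 5, 6}  [seen]
Reachable DFA states: {1}, {2, 4, 5, 6}, {1, 2, 3}, {1, 2, 3, 4, 5, 6}, {2, 3, 4, 5, 6}, {1, 2, 3, 5}, {1, 2, 3, 4, 5}.

7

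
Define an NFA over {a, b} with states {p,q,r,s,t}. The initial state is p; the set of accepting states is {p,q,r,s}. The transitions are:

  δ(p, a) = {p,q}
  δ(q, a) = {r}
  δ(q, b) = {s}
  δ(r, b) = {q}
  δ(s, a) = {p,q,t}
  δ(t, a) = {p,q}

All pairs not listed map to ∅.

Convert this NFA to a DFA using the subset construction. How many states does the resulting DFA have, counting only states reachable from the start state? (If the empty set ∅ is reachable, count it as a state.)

8

Start state of the DFA: {p}.
{p} --a--> {p,q}  [new]
{p} --b--> ∅  [new]
{p,q} --a--> {p,q,r}  [new]
{p,q} --b--> {s}  [new]
∅ --a--> ∅  [seen]
∅ --b--> ∅  [seen]
{p,q,r} --a--> {p,q,r}  [seen]
{p,q,r} --b--> {q,s}  [new]
{s} --a--> {p,q,t}  [new]
{s} --b--> ∅  [seen]
{q,s} --a--> {p,q,r,t}  [new]
{q,s} --b--> {s}  [seen]
{p,q,t} --a--> {p,q,r}  [seen]
{p,q,t} --b--> {s}  [seen]
{p,q,r,t} --a--> {p,q,r}  [seen]
{p,q,r,t} --b--> {q,s}  [seen]
Reachable DFA states: {p}, {p,q}, ∅, {p,q,r}, {s}, {q,s}, {p,q,t}, {p,q,r,t}.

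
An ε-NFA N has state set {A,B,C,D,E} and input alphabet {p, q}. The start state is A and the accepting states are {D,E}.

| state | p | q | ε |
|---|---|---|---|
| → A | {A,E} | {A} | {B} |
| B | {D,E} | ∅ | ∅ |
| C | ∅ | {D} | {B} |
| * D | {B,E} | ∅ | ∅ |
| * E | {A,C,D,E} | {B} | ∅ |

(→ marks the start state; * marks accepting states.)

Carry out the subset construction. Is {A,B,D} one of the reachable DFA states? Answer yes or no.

Start state of the DFA: {A,B} (ε-closure of the NFA start).
{A,B} --p--> {A,B,D,E}  [new]
{A,B} --q--> {A,B}  [seen]
{A,B,D,E} --p--> {A,B,C,D,E}  [new]
{A,B,D,E} --q--> {A,B}  [seen]
{A,B,C,D,E} --p--> {A,B,C,D,E}  [seen]
{A,B,C,D,E} --q--> {A,B,D}  [new]
{A,B,D} --p--> {A,B,D,E}  [seen]
{A,B,D} --q--> {A,B}  [seen]
Reachable DFA states: {A,B}, {A,B,D,E}, {A,B,C,D,E}, {A,B,D}.
{A,B,D} is among them.

yes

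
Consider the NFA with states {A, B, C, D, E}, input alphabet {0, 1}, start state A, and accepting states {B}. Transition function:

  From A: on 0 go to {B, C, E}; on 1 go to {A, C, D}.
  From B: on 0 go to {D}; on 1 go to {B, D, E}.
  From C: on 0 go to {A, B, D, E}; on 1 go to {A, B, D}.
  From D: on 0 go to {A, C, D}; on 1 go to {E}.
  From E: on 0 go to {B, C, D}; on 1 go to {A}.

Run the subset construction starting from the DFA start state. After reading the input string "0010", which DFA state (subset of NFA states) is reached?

{A, B, C, D, E}

Start: {A}.
δ(A,0) = {B, C, E}.
Union: {B, C, E}.
After 0: {B, C, E}.
δ(B,0) = {D}; δ(C,0) = {A, B, D, E}; δ(E,0) = {B, C, D}.
Union: {A, B, C, D, E}.
After 0: {A, B, C, D, E}.
δ(A,1) = {A, C, D}; δ(B,1) = {B, D, E}; δ(C,1) = {A, B, D}; δ(D,1) = {E}; δ(E,1) = {A}.
Union: {A, B, C, D, E}.
After 1: {A, B, C, D, E}.
δ(A,0) = {B, C, E}; δ(B,0) = {D}; δ(C,0) = {A, B, D, E}; δ(D,0) = {A, C, D}; δ(E,0) = {B, C, D}.
Union: {A, B, C, D, E}.
After 0: {A, B, C, D, E}.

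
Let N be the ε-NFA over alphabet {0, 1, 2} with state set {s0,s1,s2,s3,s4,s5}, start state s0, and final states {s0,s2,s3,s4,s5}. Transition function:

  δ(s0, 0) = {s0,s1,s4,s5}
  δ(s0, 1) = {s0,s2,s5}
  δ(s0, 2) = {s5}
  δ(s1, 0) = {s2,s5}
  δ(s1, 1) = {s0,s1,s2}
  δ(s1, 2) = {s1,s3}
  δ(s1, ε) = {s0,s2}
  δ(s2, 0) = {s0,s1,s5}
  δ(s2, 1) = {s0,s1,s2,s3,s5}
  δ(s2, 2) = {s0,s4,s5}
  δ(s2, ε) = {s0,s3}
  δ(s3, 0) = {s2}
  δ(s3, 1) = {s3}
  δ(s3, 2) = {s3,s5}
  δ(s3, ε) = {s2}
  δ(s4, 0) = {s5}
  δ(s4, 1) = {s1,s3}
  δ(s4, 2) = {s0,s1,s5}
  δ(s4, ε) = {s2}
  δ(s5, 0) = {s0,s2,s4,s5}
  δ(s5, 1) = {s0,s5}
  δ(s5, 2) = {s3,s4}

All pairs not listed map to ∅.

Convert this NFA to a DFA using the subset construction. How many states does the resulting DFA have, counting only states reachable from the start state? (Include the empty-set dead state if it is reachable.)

Start state of the DFA: {s0} (ε-closure of the NFA start).
{s0} --0--> {s0,s1,s2,s3,s4,s5}  [new]
{s0} --1--> {s0,s2,s3,s5}  [new]
{s0} --2--> {s5}  [new]
{s0,s1,s2,s3,s4,s5} --0--> {s0,s1,s2,s3,s4,s5}  [seen]
{s0,s1,s2,s3,s4,s5} --1--> {s0,s1,s2,s3,s5}  [new]
{s0,s1,s2,s3,s4,s5} --2--> {s0,s1,s2,s3,s4,s5}  [seen]
{s0,s2,s3,s5} --0--> {s0,s1,s2,s3,s4,s5}  [seen]
{s0,s2,s3,s5} --1--> {s0,s1,s2,s3,s5}  [seen]
{s0,s2,s3,s5} --2--> {s0,s2,s3,s4,s5}  [new]
{s5} --0--> {s0,s2,s3,s4,s5}  [seen]
{s5} --1--> {s0,s5}  [new]
{s5} --2--> {s0,s2,s3,s4}  [new]
{s0,s1,s2,s3,s5} --0--> {s0,s1,s2,s3,s4,s5}  [seen]
{s0,s1,s2,s3,s5} --1--> {s0,s1,s2,s3,s5}  [seen]
{s0,s1,s2,s3,s5} --2--> {s0,s1,s2,s3,s4,s5}  [seen]
{s0,s2,s3,s4,s5} --0--> {s0,s1,s2,s3,s4,s5}  [seen]
{s0,s2,s3,s4,s5} --1--> {s0,s1,s2,s3,s5}  [seen]
{s0,s2,s3,s4,s5} --2--> {s0,s1,s2,s3,s4,s5}  [seen]
{s0,s5} --0--> {s0,s1,s2,s3,s4,s5}  [seen]
{s0,s5} --1--> {s0,s2,s3,s5}  [seen]
{s0,s5} --2--> {s0,s2,s3,s4,s5}  [seen]
{s0,s2,s3,s4} --0--> {s0,s1,s2,s3,s4,s5}  [seen]
{s0,s2,s3,s4} --1--> {s0,s1,s2,s3,s5}  [seen]
{s0,s2,s3,s4} --2--> {s0,s1,s2,s3,s4,s5}  [seen]
Reachable DFA states: {s0}, {s0,s1,s2,s3,s4,s5}, {s0,s2,s3,s5}, {s5}, {s0,s1,s2,s3,s5}, {s0,s2,s3,s4,s5}, {s0,s5}, {s0,s2,s3,s4}.

8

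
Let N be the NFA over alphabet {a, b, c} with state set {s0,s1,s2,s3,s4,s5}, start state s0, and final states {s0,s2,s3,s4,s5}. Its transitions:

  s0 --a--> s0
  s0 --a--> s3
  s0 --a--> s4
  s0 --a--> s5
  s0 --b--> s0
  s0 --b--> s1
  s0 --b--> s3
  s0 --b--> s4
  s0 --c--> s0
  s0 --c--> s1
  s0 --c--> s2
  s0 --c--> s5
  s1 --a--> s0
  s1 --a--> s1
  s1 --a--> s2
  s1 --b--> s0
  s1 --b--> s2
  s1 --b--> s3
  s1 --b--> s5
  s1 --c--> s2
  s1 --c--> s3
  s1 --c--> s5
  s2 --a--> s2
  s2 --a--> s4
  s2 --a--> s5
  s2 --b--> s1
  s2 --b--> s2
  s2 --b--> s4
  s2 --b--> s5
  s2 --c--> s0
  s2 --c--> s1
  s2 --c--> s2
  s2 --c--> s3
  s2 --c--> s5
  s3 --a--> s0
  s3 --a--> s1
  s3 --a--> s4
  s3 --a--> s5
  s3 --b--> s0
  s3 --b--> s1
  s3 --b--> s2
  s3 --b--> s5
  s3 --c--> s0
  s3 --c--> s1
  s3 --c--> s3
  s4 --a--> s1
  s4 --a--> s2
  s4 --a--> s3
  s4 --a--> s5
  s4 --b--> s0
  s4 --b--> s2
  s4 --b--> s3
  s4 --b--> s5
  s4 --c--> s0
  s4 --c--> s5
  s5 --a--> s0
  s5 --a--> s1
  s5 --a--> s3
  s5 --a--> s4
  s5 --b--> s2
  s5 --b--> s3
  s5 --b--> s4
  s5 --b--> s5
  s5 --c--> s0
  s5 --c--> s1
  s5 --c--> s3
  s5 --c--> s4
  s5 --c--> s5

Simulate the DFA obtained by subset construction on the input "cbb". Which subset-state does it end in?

Start: {s0}.
δ(s0,c) = {s0,s1,s2,s5}.
Union: {s0,s1,s2,s5}.
After c: {s0,s1,s2,s5}.
δ(s0,b) = {s0,s1,s3,s4}; δ(s1,b) = {s0,s2,s3,s5}; δ(s2,b) = {s1,s2,s4,s5}; δ(s5,b) = {s2,s3,s4,s5}.
Union: {s0,s1,s2,s3,s4,s5}.
After b: {s0,s1,s2,s3,s4,s5}.
δ(s0,b) = {s0,s1,s3,s4}; δ(s1,b) = {s0,s2,s3,s5}; δ(s2,b) = {s1,s2,s4,s5}; δ(s3,b) = {s0,s1,s2,s5}; δ(s4,b) = {s0,s2,s3,s5}; δ(s5,b) = {s2,s3,s4,s5}.
Union: {s0,s1,s2,s3,s4,s5}.
After b: {s0,s1,s2,s3,s4,s5}.

{s0,s1,s2,s3,s4,s5}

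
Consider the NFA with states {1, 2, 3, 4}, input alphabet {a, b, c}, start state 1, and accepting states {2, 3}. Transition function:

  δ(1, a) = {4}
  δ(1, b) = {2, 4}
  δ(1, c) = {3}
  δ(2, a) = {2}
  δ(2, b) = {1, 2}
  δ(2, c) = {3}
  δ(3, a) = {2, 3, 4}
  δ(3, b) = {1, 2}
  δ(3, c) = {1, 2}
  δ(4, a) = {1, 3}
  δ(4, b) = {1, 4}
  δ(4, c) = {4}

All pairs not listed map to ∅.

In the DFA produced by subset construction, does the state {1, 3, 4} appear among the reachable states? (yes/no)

yes

Start state of the DFA: {1}.
{1} --a--> {4}  [new]
{1} --b--> {2, 4}  [new]
{1} --c--> {3}  [new]
{4} --a--> {1, 3}  [new]
{4} --b--> {1, 4}  [new]
{4} --c--> {4}  [seen]
{2, 4} --a--> {1, 2, 3}  [new]
{2, 4} --b--> {1, 2, 4}  [new]
{2, 4} --c--> {3, 4}  [new]
{3} --a--> {2, 3, 4}  [new]
{3} --b--> {1, 2}  [new]
{3} --c--> {1, 2}  [seen]
{1, 3} --a--> {2, 3, 4}  [seen]
{1, 3} --b--> {1, 2, 4}  [seen]
{1, 3} --c--> {1, 2, 3}  [seen]
{1, 4} --a--> {1, 3, 4}  [new]
{1, 4} --b--> {1, 2, 4}  [seen]
{1, 4} --c--> {3, 4}  [seen]
{1, 2, 3} --a--> {2, 3, 4}  [seen]
{1, 2, 3} --b--> {1, 2, 4}  [seen]
{1, 2, 3} --c--> {1, 2, 3}  [seen]
{1, 2, 4} --a--> {1, 2, 3, 4}  [new]
{1, 2, 4} --b--> {1, 2, 4}  [seen]
{1, 2, 4} --c--> {3, 4}  [seen]
{3, 4} --a--> {1, 2, 3, 4}  [seen]
{3, 4} --b--> {1, 2, 4}  [seen]
{3, 4} --c--> {1, 2, 4}  [seen]
{2, 3, 4} --a--> {1, 2, 3, 4}  [seen]
{2, 3, 4} --b--> {1, 2, 4}  [seen]
{2, 3, 4} --c--> {1, 2, 3, 4}  [seen]
{1, 2} --a--> {2, 4}  [seen]
{1, 2} --b--> {1, 2, 4}  [seen]
{1, 2} --c--> {3}  [seen]
{1, 3, 4} --a--> {1, 2, 3, 4}  [seen]
{1, 3, 4} --b--> {1, 2, 4}  [seen]
{1, 3, 4} --c--> {1, 2, 3, 4}  [seen]
{1, 2, 3, 4} --a--> {1, 2, 3, 4}  [seen]
{1, 2, 3, 4} --b--> {1, 2, 4}  [seen]
{1, 2, 3, 4} --c--> {1, 2, 3, 4}  [seen]
Reachable DFA states: {1}, {4}, {2, 4}, {3}, {1, 3}, {1, 4}, {1, 2, 3}, {1, 2, 4}, {3, 4}, {2, 3, 4}, {1, 2}, {1, 3, 4}, {1, 2, 3, 4}.
{1, 3, 4} is among them.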